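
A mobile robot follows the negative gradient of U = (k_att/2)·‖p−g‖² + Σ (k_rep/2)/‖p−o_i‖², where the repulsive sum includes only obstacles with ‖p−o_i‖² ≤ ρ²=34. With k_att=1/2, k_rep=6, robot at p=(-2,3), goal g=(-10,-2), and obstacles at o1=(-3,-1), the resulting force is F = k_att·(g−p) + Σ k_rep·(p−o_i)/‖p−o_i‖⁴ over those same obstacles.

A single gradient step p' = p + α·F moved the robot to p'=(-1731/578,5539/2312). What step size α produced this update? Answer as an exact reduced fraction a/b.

F_att = 1/2·(g−p) = 1/2·(-8,-5) = (-4.0000,-2.5000)
o1: d²=17 ≤ ρ²=34; F_rep = 6·(1,4)/17² = (0.0208,0.0830)
F = F_att + ΣF_rep = (-3.9792,-2.4170)
Δp = p'−p = (-0.9948,-0.6042); α = Δx/Fx = (-575/578) / (-1150/289) = 1/4
check: Δy/Fy = (-1397/2312) / (-1397/578) = 1/4 ✓

α = 1/4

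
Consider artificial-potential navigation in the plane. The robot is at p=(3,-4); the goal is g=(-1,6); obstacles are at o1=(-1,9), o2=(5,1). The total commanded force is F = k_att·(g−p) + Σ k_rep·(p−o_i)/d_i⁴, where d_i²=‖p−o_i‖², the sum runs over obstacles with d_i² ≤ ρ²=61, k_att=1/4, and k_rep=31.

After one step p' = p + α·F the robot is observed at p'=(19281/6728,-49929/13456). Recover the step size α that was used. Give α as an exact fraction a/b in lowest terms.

F_att = 1/4·(g−p) = 1/4·(-4,10) = (-1.0000,2.5000)
o1: d²=185 > ρ²=61 → inactive
o2: d²=29 ≤ ρ²=61; F_rep = 31·(-2,-5)/29² = (-0.0737,-0.1843)
F = F_att + ΣF_rep = (-1.0737,2.3157)
Δp = p'−p = (-0.1342,0.2895); α = Δx/Fx = (-903/6728) / (-903/841) = 1/8
check: Δy/Fy = (3895/13456) / (3895/1682) = 1/8 ✓

α = 1/8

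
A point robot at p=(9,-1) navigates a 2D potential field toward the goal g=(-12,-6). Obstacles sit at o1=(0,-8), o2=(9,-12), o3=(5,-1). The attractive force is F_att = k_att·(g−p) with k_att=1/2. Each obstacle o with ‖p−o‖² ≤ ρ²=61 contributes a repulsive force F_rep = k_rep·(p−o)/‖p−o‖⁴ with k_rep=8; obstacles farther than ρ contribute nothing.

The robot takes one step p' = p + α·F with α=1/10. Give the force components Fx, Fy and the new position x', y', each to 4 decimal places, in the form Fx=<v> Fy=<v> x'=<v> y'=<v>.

F_att = 1/2·(g−p) = 1/2·(-21,-5) = (-10.5000,-2.5000)
o1: d²=130 > ρ²=61 → inactive
o2: d²=121 > ρ²=61 → inactive
o3: d²=16 ≤ ρ²=61; F_rep = 8·(4,0)/16² = (0.1250,0.0000)
F = F_att + ΣF_rep = (-10.3750,-2.5000)
p' = p + 1/10·F = (7.9625,-1.2500)

Fx=-10.3750 Fy=-2.5000 x'=7.9625 y'=-1.2500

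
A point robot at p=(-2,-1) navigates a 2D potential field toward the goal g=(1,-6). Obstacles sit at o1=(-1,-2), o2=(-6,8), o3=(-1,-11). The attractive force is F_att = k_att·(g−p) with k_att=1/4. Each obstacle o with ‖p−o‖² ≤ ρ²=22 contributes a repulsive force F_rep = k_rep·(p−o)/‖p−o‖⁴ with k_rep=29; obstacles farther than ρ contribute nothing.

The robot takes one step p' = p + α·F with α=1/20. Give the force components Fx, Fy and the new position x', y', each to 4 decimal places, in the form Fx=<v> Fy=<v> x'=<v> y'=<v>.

Fx=-6.5000 Fy=6.0000 x'=-2.3250 y'=-0.7000

F_att = 1/4·(g−p) = 1/4·(3,-5) = (0.7500,-1.2500)
o1: d²=2 ≤ ρ²=22; F_rep = 29·(-1,1)/2² = (-7.2500,7.2500)
o2: d²=97 > ρ²=22 → inactive
o3: d²=101 > ρ²=22 → inactive
F = F_att + ΣF_rep = (-6.5000,6.0000)
p' = p + 1/20·F = (-2.3250,-0.7000)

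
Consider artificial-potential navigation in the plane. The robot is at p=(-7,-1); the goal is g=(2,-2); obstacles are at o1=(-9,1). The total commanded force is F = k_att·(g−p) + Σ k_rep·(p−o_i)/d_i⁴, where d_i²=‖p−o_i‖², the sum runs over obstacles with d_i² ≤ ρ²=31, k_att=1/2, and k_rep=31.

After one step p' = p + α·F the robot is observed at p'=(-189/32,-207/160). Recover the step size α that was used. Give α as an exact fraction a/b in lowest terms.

F_att = 1/2·(g−p) = 1/2·(9,-1) = (4.5000,-0.5000)
o1: d²=8 ≤ ρ²=31; F_rep = 31·(2,-2)/8² = (0.9688,-0.9688)
F = F_att + ΣF_rep = (5.4688,-1.4688)
Δp = p'−p = (1.0938,-0.2938); α = Δx/Fx = (35/32) / (175/32) = 1/5
check: Δy/Fy = (-47/160) / (-47/32) = 1/5 ✓

α = 1/5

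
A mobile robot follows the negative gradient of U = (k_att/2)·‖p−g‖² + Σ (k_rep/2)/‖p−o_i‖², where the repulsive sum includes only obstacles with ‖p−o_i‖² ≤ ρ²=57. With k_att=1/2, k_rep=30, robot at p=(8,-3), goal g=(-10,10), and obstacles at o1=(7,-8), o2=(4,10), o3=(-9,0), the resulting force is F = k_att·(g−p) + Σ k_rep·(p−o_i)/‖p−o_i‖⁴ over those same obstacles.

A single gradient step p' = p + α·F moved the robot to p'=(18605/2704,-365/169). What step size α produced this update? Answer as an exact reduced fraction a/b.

F_att = 1/2·(g−p) = 1/2·(-18,13) = (-9.0000,6.5000)
o1: d²=26 ≤ ρ²=57; F_rep = 30·(1,5)/26² = (0.0444,0.2219)
o2: d²=185 > ρ²=57 → inactive
o3: d²=298 > ρ²=57 → inactive
F = F_att + ΣF_rep = (-8.9556,6.7219)
Δp = p'−p = (-1.1195,0.8402); α = Δx/Fx = (-3027/2704) / (-3027/338) = 1/8
check: Δy/Fy = (142/169) / (1136/169) = 1/8 ✓

α = 1/8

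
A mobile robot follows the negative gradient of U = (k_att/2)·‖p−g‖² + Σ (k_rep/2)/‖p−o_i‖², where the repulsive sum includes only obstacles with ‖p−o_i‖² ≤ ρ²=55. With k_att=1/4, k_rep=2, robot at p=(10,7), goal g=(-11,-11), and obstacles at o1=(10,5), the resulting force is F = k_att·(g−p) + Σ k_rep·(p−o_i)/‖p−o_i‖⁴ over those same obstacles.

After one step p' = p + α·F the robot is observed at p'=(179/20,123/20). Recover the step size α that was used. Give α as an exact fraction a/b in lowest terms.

α = 1/5

F_att = 1/4·(g−p) = 1/4·(-21,-18) = (-5.2500,-4.5000)
o1: d²=4 ≤ ρ²=55; F_rep = 2·(0,2)/4² = (0.0000,0.2500)
F = F_att + ΣF_rep = (-5.2500,-4.2500)
Δp = p'−p = (-1.0500,-0.8500); α = Δx/Fx = (-21/20) / (-21/4) = 1/5
check: Δy/Fy = (-17/20) / (-17/4) = 1/5 ✓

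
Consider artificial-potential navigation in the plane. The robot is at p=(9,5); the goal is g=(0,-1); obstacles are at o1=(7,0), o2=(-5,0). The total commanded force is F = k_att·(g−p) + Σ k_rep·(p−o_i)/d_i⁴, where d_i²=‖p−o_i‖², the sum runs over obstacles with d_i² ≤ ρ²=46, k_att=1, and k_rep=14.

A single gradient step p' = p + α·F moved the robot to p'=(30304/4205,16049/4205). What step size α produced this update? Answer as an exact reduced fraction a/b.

F_att = 1·(g−p) = 1·(-9,-6) = (-9.0000,-6.0000)
o1: d²=29 ≤ ρ²=46; F_rep = 14·(2,5)/29² = (0.0333,0.0832)
o2: d²=221 > ρ²=46 → inactive
F = F_att + ΣF_rep = (-8.9667,-5.9168)
Δp = p'−p = (-1.7933,-1.1834); α = Δx/Fx = (-7541/4205) / (-7541/841) = 1/5
check: Δy/Fy = (-4976/4205) / (-4976/841) = 1/5 ✓

α = 1/5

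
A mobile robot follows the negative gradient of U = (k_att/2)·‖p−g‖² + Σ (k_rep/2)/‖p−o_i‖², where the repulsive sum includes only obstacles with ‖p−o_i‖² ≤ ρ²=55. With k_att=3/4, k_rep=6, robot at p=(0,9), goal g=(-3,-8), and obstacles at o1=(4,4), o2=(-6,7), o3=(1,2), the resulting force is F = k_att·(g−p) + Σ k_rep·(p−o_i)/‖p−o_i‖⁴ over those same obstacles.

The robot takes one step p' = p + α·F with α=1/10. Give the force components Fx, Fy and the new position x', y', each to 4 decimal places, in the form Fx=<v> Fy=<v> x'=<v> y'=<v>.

F_att = 3/4·(g−p) = 3/4·(-3,-17) = (-2.2500,-12.7500)
o1: d²=41 ≤ ρ²=55; F_rep = 6·(-4,5)/41² = (-0.0143,0.0178)
o2: d²=40 ≤ ρ²=55; F_rep = 6·(6,2)/40² = (0.0225,0.0075)
o3: d²=50 ≤ ρ²=55; F_rep = 6·(-1,7)/50² = (-0.0024,0.0168)
F = F_att + ΣF_rep = (-2.2442,-12.7079)
p' = p + 1/10·F = (-0.2244,7.7292)

Fx=-2.2442 Fy=-12.7079 x'=-0.2244 y'=7.7292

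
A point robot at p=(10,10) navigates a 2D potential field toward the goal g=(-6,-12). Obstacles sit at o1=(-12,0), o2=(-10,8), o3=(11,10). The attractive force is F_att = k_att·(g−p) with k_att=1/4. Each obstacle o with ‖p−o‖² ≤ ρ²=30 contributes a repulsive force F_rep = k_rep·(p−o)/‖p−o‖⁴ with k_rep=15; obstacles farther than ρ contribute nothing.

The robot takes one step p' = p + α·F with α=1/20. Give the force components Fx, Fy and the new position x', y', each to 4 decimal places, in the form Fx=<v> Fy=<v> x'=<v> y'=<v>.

Fx=-19.0000 Fy=-5.5000 x'=9.0500 y'=9.7250

F_att = 1/4·(g−p) = 1/4·(-16,-22) = (-4.0000,-5.5000)
o1: d²=584 > ρ²=30 → inactive
o2: d²=404 > ρ²=30 → inactive
o3: d²=1 ≤ ρ²=30; F_rep = 15·(-1,0)/1² = (-15.0000,0.0000)
F = F_att + ΣF_rep = (-19.0000,-5.5000)
p' = p + 1/20·F = (9.0500,9.7250)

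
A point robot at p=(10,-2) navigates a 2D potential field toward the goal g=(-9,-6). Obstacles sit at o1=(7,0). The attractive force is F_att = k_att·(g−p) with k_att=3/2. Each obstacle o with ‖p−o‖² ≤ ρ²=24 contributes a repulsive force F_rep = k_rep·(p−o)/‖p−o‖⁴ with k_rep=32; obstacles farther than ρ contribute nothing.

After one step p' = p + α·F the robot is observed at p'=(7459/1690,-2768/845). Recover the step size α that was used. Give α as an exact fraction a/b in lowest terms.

α = 1/5

F_att = 3/2·(g−p) = 3/2·(-19,-4) = (-28.5000,-6.0000)
o1: d²=13 ≤ ρ²=24; F_rep = 32·(3,-2)/13² = (0.5680,-0.3787)
F = F_att + ΣF_rep = (-27.9320,-6.3787)
Δp = p'−p = (-5.5864,-1.2757); α = Δx/Fx = (-9441/1690) / (-9441/338) = 1/5
check: Δy/Fy = (-1078/845) / (-1078/169) = 1/5 ✓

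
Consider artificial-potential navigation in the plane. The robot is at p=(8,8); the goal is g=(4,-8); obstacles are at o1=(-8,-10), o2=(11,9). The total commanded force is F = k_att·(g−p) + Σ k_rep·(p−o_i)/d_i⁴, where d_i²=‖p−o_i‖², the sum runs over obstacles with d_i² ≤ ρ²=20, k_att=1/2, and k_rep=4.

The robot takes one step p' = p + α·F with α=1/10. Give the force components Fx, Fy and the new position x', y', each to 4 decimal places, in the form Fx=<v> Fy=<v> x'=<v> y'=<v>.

Fx=-2.1200 Fy=-8.0400 x'=7.7880 y'=7.1960

F_att = 1/2·(g−p) = 1/2·(-4,-16) = (-2.0000,-8.0000)
o1: d²=580 > ρ²=20 → inactive
o2: d²=10 ≤ ρ²=20; F_rep = 4·(-3,-1)/10² = (-0.1200,-0.0400)
F = F_att + ΣF_rep = (-2.1200,-8.0400)
p' = p + 1/10·F = (7.7880,7.1960)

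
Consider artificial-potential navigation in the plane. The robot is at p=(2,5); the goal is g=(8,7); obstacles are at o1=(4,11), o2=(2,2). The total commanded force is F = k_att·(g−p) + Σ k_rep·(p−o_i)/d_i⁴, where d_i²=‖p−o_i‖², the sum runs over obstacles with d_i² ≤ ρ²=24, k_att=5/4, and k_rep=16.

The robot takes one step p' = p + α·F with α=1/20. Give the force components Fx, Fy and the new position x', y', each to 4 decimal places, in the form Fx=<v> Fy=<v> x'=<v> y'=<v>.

F_att = 5/4·(g−p) = 5/4·(6,2) = (7.5000,2.5000)
o1: d²=40 > ρ²=24 → inactive
o2: d²=9 ≤ ρ²=24; F_rep = 16·(0,3)/9² = (0.0000,0.5926)
F = F_att + ΣF_rep = (7.5000,3.0926)
p' = p + 1/20·F = (2.3750,5.1546)

Fx=7.5000 Fy=3.0926 x'=2.3750 y'=5.1546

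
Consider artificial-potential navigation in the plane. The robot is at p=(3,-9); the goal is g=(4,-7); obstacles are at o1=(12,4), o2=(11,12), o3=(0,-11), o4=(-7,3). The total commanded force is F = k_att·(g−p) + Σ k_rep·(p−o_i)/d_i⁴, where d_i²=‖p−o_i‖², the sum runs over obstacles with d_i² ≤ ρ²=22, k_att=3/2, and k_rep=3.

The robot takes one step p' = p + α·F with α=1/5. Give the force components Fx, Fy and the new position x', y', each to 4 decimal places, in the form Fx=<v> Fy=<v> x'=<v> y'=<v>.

Fx=1.5533 Fy=3.0355 x'=3.3107 y'=-8.3929

F_att = 3/2·(g−p) = 3/2·(1,2) = (1.5000,3.0000)
o1: d²=250 > ρ²=22 → inactive
o2: d²=505 > ρ²=22 → inactive
o3: d²=13 ≤ ρ²=22; F_rep = 3·(3,2)/13² = (0.0533,0.0355)
o4: d²=244 > ρ²=22 → inactive
F = F_att + ΣF_rep = (1.5533,3.0355)
p' = p + 1/5·F = (3.3107,-8.3929)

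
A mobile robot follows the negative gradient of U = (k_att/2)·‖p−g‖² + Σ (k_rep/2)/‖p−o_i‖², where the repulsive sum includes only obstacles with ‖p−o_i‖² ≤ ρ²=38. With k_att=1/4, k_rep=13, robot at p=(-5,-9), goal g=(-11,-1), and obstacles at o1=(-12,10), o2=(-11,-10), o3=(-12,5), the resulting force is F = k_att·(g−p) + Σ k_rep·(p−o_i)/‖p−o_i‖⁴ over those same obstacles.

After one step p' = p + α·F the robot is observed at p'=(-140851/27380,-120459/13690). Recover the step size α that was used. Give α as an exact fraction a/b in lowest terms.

F_att = 1/4·(g−p) = 1/4·(-6,8) = (-1.5000,2.0000)
o1: d²=410 > ρ²=38 → inactive
o2: d²=37 ≤ ρ²=38; F_rep = 13·(6,1)/37² = (0.0570,0.0095)
o3: d²=245 > ρ²=38 → inactive
F = F_att + ΣF_rep = (-1.4430,2.0095)
Δp = p'−p = (-0.1443,0.2009); α = Δx/Fx = (-3951/27380) / (-3951/2738) = 1/10
check: Δy/Fy = (2751/13690) / (2751/1369) = 1/10 ✓

α = 1/10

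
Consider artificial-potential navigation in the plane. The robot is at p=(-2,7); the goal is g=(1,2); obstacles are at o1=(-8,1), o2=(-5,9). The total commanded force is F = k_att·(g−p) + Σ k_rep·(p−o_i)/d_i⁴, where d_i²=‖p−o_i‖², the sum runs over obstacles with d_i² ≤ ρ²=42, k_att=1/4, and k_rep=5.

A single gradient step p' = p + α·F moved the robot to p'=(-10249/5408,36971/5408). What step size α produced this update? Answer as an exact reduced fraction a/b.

F_att = 1/4·(g−p) = 1/4·(3,-5) = (0.7500,-1.2500)
o1: d²=72 > ρ²=42 → inactive
o2: d²=13 ≤ ρ²=42; F_rep = 5·(3,-2)/13² = (0.0888,-0.0592)
F = F_att + ΣF_rep = (0.8388,-1.3092)
Δp = p'−p = (0.1048,-0.1636); α = Δx/Fx = (567/5408) / (567/676) = 1/8
check: Δy/Fy = (-885/5408) / (-885/676) = 1/8 ✓

α = 1/8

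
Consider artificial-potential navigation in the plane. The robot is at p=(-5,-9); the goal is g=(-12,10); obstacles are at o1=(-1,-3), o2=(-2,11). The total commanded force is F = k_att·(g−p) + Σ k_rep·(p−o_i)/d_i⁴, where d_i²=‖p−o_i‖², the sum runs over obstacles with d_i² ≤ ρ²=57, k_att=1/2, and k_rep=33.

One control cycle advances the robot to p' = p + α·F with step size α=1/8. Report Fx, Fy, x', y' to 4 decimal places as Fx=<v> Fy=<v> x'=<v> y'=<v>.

Fx=-3.5488 Fy=9.4268 x'=-5.4436 y'=-7.8217

F_att = 1/2·(g−p) = 1/2·(-7,19) = (-3.5000,9.5000)
o1: d²=52 ≤ ρ²=57; F_rep = 33·(-4,-6)/52² = (-0.0488,-0.0732)
o2: d²=409 > ρ²=57 → inactive
F = F_att + ΣF_rep = (-3.5488,9.4268)
p' = p + 1/8·F = (-5.4436,-7.8217)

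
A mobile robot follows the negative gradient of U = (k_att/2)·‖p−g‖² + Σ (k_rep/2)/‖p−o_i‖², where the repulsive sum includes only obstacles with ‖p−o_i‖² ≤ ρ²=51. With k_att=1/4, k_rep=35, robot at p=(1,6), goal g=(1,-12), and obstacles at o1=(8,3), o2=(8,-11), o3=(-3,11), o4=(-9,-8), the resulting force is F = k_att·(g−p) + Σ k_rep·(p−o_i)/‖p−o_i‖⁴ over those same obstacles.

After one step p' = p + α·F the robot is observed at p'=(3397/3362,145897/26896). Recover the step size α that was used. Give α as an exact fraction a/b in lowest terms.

F_att = 1/4·(g−p) = 1/4·(0,-18) = (0.0000,-4.5000)
o1: d²=58 > ρ²=51 → inactive
o2: d²=338 > ρ²=51 → inactive
o3: d²=41 ≤ ρ²=51; F_rep = 35·(4,-5)/41² = (0.0833,-0.1041)
o4: d²=296 > ρ²=51 → inactive
F = F_att + ΣF_rep = (0.0833,-4.6041)
Δp = p'−p = (0.0104,-0.5755); α = Δx/Fx = (35/3362) / (140/1681) = 1/8
check: Δy/Fy = (-15479/26896) / (-15479/3362) = 1/8 ✓

α = 1/8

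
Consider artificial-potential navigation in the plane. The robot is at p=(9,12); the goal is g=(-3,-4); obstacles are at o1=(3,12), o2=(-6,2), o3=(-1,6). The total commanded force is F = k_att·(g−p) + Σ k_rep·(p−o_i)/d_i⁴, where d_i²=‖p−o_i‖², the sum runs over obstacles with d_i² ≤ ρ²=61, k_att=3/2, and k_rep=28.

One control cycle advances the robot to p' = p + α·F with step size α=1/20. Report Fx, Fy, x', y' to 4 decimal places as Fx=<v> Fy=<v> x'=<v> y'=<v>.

Fx=-17.8704 Fy=-24.0000 x'=8.1065 y'=10.8000

F_att = 3/2·(g−p) = 3/2·(-12,-16) = (-18.0000,-24.0000)
o1: d²=36 ≤ ρ²=61; F_rep = 28·(6,0)/36² = (0.1296,0.0000)
o2: d²=325 > ρ²=61 → inactive
o3: d²=136 > ρ²=61 → inactive
F = F_att + ΣF_rep = (-17.8704,-24.0000)
p' = p + 1/20·F = (8.1065,10.8000)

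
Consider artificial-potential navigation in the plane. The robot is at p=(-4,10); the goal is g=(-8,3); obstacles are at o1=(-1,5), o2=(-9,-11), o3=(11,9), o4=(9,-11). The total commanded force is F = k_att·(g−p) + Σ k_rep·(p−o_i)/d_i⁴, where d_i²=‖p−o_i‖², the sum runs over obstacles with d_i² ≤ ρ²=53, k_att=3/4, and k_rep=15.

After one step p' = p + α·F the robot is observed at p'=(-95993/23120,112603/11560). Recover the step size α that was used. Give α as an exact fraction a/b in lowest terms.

F_att = 3/4·(g−p) = 3/4·(-4,-7) = (-3.0000,-5.2500)
o1: d²=34 ≤ ρ²=53; F_rep = 15·(-3,5)/34² = (-0.0389,0.0649)
o2: d²=466 > ρ²=53 → inactive
o3: d²=226 > ρ²=53 → inactive
o4: d²=610 > ρ²=53 → inactive
F = F_att + ΣF_rep = (-3.0389,-5.1851)
Δp = p'−p = (-0.1519,-0.2593); α = Δx/Fx = (-3513/23120) / (-3513/1156) = 1/20
check: Δy/Fy = (-2997/11560) / (-2997/578) = 1/20 ✓

α = 1/20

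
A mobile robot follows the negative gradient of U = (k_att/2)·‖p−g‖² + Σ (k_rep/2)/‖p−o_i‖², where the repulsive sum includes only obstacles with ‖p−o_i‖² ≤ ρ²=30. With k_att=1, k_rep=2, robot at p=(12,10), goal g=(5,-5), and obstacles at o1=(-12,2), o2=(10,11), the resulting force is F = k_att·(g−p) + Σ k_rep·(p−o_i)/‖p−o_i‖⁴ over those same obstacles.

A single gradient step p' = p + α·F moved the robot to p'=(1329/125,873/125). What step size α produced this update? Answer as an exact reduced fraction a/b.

F_att = 1·(g−p) = 1·(-7,-15) = (-7.0000,-15.0000)
o1: d²=640 > ρ²=30 → inactive
o2: d²=5 ≤ ρ²=30; F_rep = 2·(2,-1)/5² = (0.1600,-0.0800)
F = F_att + ΣF_rep = (-6.8400,-15.0800)
Δp = p'−p = (-1.3680,-3.0160); α = Δx/Fx = (-171/125) / (-171/25) = 1/5
check: Δy/Fy = (-377/125) / (-377/25) = 1/5 ✓

α = 1/5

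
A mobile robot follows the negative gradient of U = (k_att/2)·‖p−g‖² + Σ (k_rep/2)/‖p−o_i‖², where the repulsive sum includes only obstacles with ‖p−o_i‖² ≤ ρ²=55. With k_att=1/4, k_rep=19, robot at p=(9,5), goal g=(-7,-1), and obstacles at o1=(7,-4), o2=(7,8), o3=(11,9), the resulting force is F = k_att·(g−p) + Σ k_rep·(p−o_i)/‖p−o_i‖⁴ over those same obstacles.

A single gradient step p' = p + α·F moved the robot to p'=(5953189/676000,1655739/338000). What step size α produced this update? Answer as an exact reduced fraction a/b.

F_att = 1/4·(g−p) = 1/4·(-16,-6) = (-4.0000,-1.5000)
o1: d²=85 > ρ²=55 → inactive
o2: d²=13 ≤ ρ²=55; F_rep = 19·(2,-3)/13² = (0.2249,-0.3373)
o3: d²=20 ≤ ρ²=55; F_rep = 19·(-2,-4)/20² = (-0.0950,-0.1900)
F = F_att + ΣF_rep = (-3.8701,-2.0273)
Δp = p'−p = (-0.1935,-0.1014); α = Δx/Fx = (-130811/676000) / (-130811/33800) = 1/20
check: Δy/Fy = (-34261/338000) / (-34261/16900) = 1/20 ✓

α = 1/20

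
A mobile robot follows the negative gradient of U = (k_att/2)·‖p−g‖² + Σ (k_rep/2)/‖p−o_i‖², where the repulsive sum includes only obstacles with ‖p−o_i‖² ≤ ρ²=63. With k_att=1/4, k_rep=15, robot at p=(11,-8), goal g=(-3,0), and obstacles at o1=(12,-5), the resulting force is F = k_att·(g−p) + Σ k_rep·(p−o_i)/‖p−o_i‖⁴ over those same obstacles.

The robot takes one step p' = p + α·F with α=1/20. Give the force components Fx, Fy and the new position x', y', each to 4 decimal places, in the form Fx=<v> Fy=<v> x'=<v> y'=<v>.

F_att = 1/4·(g−p) = 1/4·(-14,8) = (-3.5000,2.0000)
o1: d²=10 ≤ ρ²=63; F_rep = 15·(-1,-3)/10² = (-0.1500,-0.4500)
F = F_att + ΣF_rep = (-3.6500,1.5500)
p' = p + 1/20·F = (10.8175,-7.9225)

Fx=-3.6500 Fy=1.5500 x'=10.8175 y'=-7.9225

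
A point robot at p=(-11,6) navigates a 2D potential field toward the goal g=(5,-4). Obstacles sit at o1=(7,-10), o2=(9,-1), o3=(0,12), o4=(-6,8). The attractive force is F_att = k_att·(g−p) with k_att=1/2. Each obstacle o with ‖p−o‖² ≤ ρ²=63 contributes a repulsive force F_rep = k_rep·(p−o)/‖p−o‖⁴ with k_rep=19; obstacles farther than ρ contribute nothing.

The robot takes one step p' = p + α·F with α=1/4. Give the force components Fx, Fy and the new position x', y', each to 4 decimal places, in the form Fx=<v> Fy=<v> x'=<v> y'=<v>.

Fx=7.8870 Fy=-5.0452 x'=-9.0282 y'=4.7387

F_att = 1/2·(g−p) = 1/2·(16,-10) = (8.0000,-5.0000)
o1: d²=580 > ρ²=63 → inactive
o2: d²=449 > ρ²=63 → inactive
o3: d²=157 > ρ²=63 → inactive
o4: d²=29 ≤ ρ²=63; F_rep = 19·(-5,-2)/29² = (-0.1130,-0.0452)
F = F_att + ΣF_rep = (7.8870,-5.0452)
p' = p + 1/4·F = (-9.0282,4.7387)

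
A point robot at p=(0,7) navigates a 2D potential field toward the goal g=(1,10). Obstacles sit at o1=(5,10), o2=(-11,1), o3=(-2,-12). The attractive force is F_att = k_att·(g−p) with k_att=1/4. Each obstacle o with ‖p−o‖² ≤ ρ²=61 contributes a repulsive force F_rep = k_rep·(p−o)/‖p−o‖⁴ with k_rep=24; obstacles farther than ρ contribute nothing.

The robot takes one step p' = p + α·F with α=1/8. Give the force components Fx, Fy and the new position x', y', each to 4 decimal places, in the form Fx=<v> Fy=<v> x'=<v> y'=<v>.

F_att = 1/4·(g−p) = 1/4·(1,3) = (0.2500,0.7500)
o1: d²=34 ≤ ρ²=61; F_rep = 24·(-5,-3)/34² = (-0.1038,-0.0623)
o2: d²=157 > ρ²=61 → inactive
o3: d²=365 > ρ²=61 → inactive
F = F_att + ΣF_rep = (0.1462,0.6877)
p' = p + 1/8·F = (0.0183,7.0860)

Fx=0.1462 Fy=0.6877 x'=0.0183 y'=7.0860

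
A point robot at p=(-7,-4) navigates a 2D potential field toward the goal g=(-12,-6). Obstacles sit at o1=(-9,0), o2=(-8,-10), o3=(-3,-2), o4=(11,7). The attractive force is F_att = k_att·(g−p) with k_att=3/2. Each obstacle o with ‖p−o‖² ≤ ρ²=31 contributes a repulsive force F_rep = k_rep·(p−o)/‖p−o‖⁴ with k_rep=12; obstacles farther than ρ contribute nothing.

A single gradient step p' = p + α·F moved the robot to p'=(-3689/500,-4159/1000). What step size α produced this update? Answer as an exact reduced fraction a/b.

α = 1/20

F_att = 3/2·(g−p) = 3/2·(-5,-2) = (-7.5000,-3.0000)
o1: d²=20 ≤ ρ²=31; F_rep = 12·(2,-4)/20² = (0.0600,-0.1200)
o2: d²=37 > ρ²=31 → inactive
o3: d²=20 ≤ ρ²=31; F_rep = 12·(-4,-2)/20² = (-0.1200,-0.0600)
o4: d²=445 > ρ²=31 → inactive
F = F_att + ΣF_rep = (-7.5600,-3.1800)
Δp = p'−p = (-0.3780,-0.1590); α = Δx/Fx = (-189/500) / (-189/25) = 1/20
check: Δy/Fy = (-159/1000) / (-159/50) = 1/20 ✓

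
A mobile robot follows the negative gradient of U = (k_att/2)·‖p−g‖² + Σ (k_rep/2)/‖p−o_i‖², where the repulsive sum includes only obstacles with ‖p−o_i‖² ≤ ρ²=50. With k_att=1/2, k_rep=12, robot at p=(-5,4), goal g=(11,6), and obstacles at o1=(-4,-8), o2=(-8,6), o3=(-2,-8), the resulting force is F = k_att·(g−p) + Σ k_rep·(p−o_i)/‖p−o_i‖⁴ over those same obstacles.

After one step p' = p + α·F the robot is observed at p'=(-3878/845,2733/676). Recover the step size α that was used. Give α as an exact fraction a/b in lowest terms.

F_att = 1/2·(g−p) = 1/2·(16,2) = (8.0000,1.0000)
o1: d²=145 > ρ²=50 → inactive
o2: d²=13 ≤ ρ²=50; F_rep = 12·(3,-2)/13² = (0.2130,-0.1420)
o3: d²=153 > ρ²=50 → inactive
F = F_att + ΣF_rep = (8.2130,0.8580)
Δp = p'−p = (0.4107,0.0429); α = Δx/Fx = (347/845) / (1388/169) = 1/20
check: Δy/Fy = (29/676) / (145/169) = 1/20 ✓

α = 1/20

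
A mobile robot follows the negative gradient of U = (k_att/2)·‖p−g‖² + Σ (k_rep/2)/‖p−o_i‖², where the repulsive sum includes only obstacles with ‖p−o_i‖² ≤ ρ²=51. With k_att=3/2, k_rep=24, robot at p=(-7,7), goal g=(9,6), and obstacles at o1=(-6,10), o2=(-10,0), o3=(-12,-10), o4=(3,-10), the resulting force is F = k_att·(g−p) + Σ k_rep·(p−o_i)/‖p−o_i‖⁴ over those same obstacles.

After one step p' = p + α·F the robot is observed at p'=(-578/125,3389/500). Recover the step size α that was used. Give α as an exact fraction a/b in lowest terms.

F_att = 3/2·(g−p) = 3/2·(16,-1) = (24.0000,-1.5000)
o1: d²=10 ≤ ρ²=51; F_rep = 24·(-1,-3)/10² = (-0.2400,-0.7200)
o2: d²=58 > ρ²=51 → inactive
o3: d²=314 > ρ²=51 → inactive
o4: d²=389 > ρ²=51 → inactive
F = F_att + ΣF_rep = (23.7600,-2.2200)
Δp = p'−p = (2.3760,-0.2220); α = Δx/Fx = (297/125) / (594/25) = 1/10
check: Δy/Fy = (-111/500) / (-111/50) = 1/10 ✓

α = 1/10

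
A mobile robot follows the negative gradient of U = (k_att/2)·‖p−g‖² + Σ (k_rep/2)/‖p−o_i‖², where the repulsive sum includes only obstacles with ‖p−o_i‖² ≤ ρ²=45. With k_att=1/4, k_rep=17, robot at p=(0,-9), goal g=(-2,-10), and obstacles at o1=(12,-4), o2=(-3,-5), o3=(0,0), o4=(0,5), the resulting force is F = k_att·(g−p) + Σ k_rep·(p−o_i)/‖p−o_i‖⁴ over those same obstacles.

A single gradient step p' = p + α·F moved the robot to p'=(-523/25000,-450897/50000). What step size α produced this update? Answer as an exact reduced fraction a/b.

α = 1/20

F_att = 1/4·(g−p) = 1/4·(-2,-1) = (-0.5000,-0.2500)
o1: d²=169 > ρ²=45 → inactive
o2: d²=25 ≤ ρ²=45; F_rep = 17·(3,-4)/25² = (0.0816,-0.1088)
o3: d²=81 > ρ²=45 → inactive
o4: d²=196 > ρ²=45 → inactive
F = F_att + ΣF_rep = (-0.4184,-0.3588)
Δp = p'−p = (-0.0209,-0.0179); α = Δx/Fx = (-523/25000) / (-523/1250) = 1/20
check: Δy/Fy = (-897/50000) / (-897/2500) = 1/20 ✓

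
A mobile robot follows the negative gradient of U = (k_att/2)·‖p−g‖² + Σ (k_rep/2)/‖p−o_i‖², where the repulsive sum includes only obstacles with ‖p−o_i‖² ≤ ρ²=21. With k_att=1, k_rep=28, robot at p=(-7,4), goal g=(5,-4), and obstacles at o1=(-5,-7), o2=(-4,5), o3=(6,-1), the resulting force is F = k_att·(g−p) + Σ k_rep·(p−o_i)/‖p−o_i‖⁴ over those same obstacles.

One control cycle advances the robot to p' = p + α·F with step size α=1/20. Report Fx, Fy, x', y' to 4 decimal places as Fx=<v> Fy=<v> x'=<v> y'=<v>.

Fx=11.1600 Fy=-8.2800 x'=-6.4420 y'=3.5860

F_att = 1·(g−p) = 1·(12,-8) = (12.0000,-8.0000)
o1: d²=125 > ρ²=21 → inactive
o2: d²=10 ≤ ρ²=21; F_rep = 28·(-3,-1)/10² = (-0.8400,-0.2800)
o3: d²=194 > ρ²=21 → inactive
F = F_att + ΣF_rep = (11.1600,-8.2800)
p' = p + 1/20·F = (-6.4420,3.5860)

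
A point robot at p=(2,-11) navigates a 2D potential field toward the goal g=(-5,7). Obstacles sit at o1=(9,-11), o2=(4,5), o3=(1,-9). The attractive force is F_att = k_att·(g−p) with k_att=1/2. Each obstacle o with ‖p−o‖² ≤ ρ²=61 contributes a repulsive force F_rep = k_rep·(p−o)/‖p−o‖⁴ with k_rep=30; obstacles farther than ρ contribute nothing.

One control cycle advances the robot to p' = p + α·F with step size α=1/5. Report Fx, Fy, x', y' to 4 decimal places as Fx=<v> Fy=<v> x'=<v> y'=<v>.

F_att = 1/2·(g−p) = 1/2·(-7,18) = (-3.5000,9.0000)
o1: d²=49 ≤ ρ²=61; F_rep = 30·(-7,0)/49² = (-0.0875,0.0000)
o2: d²=260 > ρ²=61 → inactive
o3: d²=5 ≤ ρ²=61; F_rep = 30·(1,-2)/5² = (1.2000,-2.4000)
F = F_att + ΣF_rep = (-2.3875,6.6000)
p' = p + 1/5·F = (1.5225,-9.6800)

Fx=-2.3875 Fy=6.6000 x'=1.5225 y'=-9.6800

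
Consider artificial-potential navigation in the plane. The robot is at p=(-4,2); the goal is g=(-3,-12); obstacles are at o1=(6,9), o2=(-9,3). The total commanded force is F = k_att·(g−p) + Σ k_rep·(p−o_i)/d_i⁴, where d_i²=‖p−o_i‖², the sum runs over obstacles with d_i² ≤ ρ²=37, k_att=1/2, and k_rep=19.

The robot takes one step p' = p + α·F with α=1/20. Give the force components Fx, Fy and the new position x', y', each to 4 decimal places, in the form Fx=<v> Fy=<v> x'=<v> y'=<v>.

F_att = 1/2·(g−p) = 1/2·(1,-14) = (0.5000,-7.0000)
o1: d²=149 > ρ²=37 → inactive
o2: d²=26 ≤ ρ²=37; F_rep = 19·(5,-1)/26² = (0.1405,-0.0281)
F = F_att + ΣF_rep = (0.6405,-7.0281)
p' = p + 1/20·F = (-3.9680,1.6486)

Fx=0.6405 Fy=-7.0281 x'=-3.9680 y'=1.6486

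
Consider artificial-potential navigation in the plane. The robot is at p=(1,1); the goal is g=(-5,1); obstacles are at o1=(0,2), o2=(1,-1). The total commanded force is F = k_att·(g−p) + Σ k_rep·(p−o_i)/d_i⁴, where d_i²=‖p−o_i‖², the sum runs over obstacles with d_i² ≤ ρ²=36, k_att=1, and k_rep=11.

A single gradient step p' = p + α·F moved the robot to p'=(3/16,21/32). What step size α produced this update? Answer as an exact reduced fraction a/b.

α = 1/4

F_att = 1·(g−p) = 1·(-6,0) = (-6.0000,0.0000)
o1: d²=2 ≤ ρ²=36; F_rep = 11·(1,-1)/2² = (2.7500,-2.7500)
o2: d²=4 ≤ ρ²=36; F_rep = 11·(0,2)/4² = (0.0000,1.3750)
F = F_att + ΣF_rep = (-3.2500,-1.3750)
Δp = p'−p = (-0.8125,-0.3438); α = Δx/Fx = (-13/16) / (-13/4) = 1/4
check: Δy/Fy = (-11/32) / (-11/8) = 1/4 ✓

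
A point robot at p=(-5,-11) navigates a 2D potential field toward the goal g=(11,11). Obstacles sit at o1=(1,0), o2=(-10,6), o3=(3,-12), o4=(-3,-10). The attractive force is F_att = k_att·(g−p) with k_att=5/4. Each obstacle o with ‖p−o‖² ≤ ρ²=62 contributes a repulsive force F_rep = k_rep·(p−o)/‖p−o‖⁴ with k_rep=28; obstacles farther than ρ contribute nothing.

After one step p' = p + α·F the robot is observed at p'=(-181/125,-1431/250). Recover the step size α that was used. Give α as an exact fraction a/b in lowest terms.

F_att = 5/4·(g−p) = 5/4·(16,22) = (20.0000,27.5000)
o1: d²=157 > ρ²=62 → inactive
o2: d²=314 > ρ²=62 → inactive
o3: d²=65 > ρ²=62 → inactive
o4: d²=5 ≤ ρ²=62; F_rep = 28·(-2,-1)/5² = (-2.2400,-1.1200)
F = F_att + ΣF_rep = (17.7600,26.3800)
Δp = p'−p = (3.5520,5.2760); α = Δx/Fx = (444/125) / (444/25) = 1/5
check: Δy/Fy = (1319/250) / (1319/50) = 1/5 ✓

α = 1/5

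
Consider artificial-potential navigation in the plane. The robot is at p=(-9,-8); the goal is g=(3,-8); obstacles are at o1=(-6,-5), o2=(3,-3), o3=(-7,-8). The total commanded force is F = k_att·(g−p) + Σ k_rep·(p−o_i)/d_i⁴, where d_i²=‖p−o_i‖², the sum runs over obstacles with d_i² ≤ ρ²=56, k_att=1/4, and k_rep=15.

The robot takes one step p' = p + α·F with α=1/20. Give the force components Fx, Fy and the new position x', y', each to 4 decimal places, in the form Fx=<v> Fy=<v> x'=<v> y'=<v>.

Fx=0.9861 Fy=-0.1389 x'=-8.9507 y'=-8.0069

F_att = 1/4·(g−p) = 1/4·(12,0) = (3.0000,0.0000)
o1: d²=18 ≤ ρ²=56; F_rep = 15·(-3,-3)/18² = (-0.1389,-0.1389)
o2: d²=169 > ρ²=56 → inactive
o3: d²=4 ≤ ρ²=56; F_rep = 15·(-2,0)/4² = (-1.8750,0.0000)
F = F_att + ΣF_rep = (0.9861,-0.1389)
p' = p + 1/20·F = (-8.9507,-8.0069)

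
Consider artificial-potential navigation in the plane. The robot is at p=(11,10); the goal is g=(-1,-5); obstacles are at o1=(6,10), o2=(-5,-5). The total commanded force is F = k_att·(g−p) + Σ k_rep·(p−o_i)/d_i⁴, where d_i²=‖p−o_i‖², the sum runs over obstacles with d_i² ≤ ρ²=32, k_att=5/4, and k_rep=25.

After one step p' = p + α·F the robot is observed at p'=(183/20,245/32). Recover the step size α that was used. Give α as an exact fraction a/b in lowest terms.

F_att = 5/4·(g−p) = 5/4·(-12,-15) = (-15.0000,-18.7500)
o1: d²=25 ≤ ρ²=32; F_rep = 25·(5,0)/25² = (0.2000,0.0000)
o2: d²=481 > ρ²=32 → inactive
F = F_att + ΣF_rep = (-14.8000,-18.7500)
Δp = p'−p = (-1.8500,-2.3438); α = Δx/Fx = (-37/20) / (-74/5) = 1/8
check: Δy/Fy = (-75/32) / (-75/4) = 1/8 ✓

α = 1/8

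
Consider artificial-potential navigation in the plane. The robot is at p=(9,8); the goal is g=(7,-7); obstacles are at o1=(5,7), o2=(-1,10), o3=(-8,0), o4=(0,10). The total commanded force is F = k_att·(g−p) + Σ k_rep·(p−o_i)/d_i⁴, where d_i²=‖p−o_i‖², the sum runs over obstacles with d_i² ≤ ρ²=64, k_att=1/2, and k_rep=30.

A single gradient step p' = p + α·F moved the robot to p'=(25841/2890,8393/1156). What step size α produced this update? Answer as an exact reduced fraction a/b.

α = 1/10

F_att = 1/2·(g−p) = 1/2·(-2,-15) = (-1.0000,-7.5000)
o1: d²=17 ≤ ρ²=64; F_rep = 30·(4,1)/17² = (0.4152,0.1038)
o2: d²=104 > ρ²=64 → inactive
o3: d²=353 > ρ²=64 → inactive
o4: d²=85 > ρ²=64 → inactive
F = F_att + ΣF_rep = (-0.5848,-7.3962)
Δp = p'−p = (-0.0585,-0.7396); α = Δx/Fx = (-169/2890) / (-169/289) = 1/10
check: Δy/Fy = (-855/1156) / (-4275/578) = 1/10 ✓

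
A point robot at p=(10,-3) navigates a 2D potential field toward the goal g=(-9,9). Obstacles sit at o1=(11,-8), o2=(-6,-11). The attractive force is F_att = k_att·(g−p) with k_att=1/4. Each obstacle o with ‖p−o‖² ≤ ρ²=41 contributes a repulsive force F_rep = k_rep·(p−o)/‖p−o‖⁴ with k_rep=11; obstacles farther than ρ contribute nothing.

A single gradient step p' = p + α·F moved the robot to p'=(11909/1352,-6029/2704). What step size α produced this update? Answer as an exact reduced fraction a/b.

α = 1/4

F_att = 1/4·(g−p) = 1/4·(-19,12) = (-4.7500,3.0000)
o1: d²=26 ≤ ρ²=41; F_rep = 11·(-1,5)/26² = (-0.0163,0.0814)
o2: d²=320 > ρ²=41 → inactive
F = F_att + ΣF_rep = (-4.7663,3.0814)
Δp = p'−p = (-1.1916,0.7703); α = Δx/Fx = (-1611/1352) / (-1611/338) = 1/4
check: Δy/Fy = (2083/2704) / (2083/676) = 1/4 ✓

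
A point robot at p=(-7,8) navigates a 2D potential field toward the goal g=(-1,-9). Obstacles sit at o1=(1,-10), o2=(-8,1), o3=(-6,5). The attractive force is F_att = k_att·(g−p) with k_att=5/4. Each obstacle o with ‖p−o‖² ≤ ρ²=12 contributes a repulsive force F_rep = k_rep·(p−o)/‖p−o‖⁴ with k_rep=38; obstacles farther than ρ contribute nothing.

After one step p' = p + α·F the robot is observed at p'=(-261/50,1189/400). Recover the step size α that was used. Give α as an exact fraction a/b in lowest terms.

α = 1/4

F_att = 5/4·(g−p) = 5/4·(6,-17) = (7.5000,-21.2500)
o1: d²=388 > ρ²=12 → inactive
o2: d²=50 > ρ²=12 → inactive
o3: d²=10 ≤ ρ²=12; F_rep = 38·(-1,3)/10² = (-0.3800,1.1400)
F = F_att + ΣF_rep = (7.1200,-20.1100)
Δp = p'−p = (1.7800,-5.0275); α = Δx/Fx = (89/50) / (178/25) = 1/4
check: Δy/Fy = (-2011/400) / (-2011/100) = 1/4 ✓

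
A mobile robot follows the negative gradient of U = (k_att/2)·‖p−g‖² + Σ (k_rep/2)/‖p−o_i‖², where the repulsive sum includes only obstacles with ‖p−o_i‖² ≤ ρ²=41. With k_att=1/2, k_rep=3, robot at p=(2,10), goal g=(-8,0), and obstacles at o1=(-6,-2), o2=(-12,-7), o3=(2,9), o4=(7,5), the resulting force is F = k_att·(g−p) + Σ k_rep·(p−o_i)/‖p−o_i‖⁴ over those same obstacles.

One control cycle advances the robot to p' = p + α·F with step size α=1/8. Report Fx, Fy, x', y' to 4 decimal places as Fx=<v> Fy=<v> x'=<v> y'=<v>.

Fx=-5.0000 Fy=-2.0000 x'=1.3750 y'=9.7500

F_att = 1/2·(g−p) = 1/2·(-10,-10) = (-5.0000,-5.0000)
o1: d²=208 > ρ²=41 → inactive
o2: d²=485 > ρ²=41 → inactive
o3: d²=1 ≤ ρ²=41; F_rep = 3·(0,1)/1² = (0.0000,3.0000)
o4: d²=50 > ρ²=41 → inactive
F = F_att + ΣF_rep = (-5.0000,-2.0000)
p' = p + 1/8·F = (1.3750,9.7500)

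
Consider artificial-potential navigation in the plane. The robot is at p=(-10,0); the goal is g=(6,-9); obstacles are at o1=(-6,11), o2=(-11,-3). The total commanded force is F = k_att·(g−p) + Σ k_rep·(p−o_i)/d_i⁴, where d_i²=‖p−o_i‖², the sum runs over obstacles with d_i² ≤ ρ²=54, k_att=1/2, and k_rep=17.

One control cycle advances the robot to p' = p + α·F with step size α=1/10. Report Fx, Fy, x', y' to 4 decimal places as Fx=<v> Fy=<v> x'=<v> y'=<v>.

F_att = 1/2·(g−p) = 1/2·(16,-9) = (8.0000,-4.5000)
o1: d²=137 > ρ²=54 → inactive
o2: d²=10 ≤ ρ²=54; F_rep = 17·(1,3)/10² = (0.1700,0.5100)
F = F_att + ΣF_rep = (8.1700,-3.9900)
p' = p + 1/10·F = (-9.1830,-0.3990)

Fx=8.1700 Fy=-3.9900 x'=-9.1830 y'=-0.3990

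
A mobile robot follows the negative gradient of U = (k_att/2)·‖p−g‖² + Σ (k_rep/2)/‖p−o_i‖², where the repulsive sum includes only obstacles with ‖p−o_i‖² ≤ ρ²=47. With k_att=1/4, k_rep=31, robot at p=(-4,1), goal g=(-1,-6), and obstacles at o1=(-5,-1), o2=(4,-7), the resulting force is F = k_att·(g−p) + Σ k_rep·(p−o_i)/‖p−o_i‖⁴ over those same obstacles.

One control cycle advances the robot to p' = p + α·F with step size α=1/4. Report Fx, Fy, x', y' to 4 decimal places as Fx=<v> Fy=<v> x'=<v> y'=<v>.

F_att = 1/4·(g−p) = 1/4·(3,-7) = (0.7500,-1.7500)
o1: d²=5 ≤ ρ²=47; F_rep = 31·(1,2)/5² = (1.2400,2.4800)
o2: d²=128 > ρ²=47 → inactive
F = F_att + ΣF_rep = (1.9900,0.7300)
p' = p + 1/4·F = (-3.5025,1.1825)

Fx=1.9900 Fy=0.7300 x'=-3.5025 y'=1.1825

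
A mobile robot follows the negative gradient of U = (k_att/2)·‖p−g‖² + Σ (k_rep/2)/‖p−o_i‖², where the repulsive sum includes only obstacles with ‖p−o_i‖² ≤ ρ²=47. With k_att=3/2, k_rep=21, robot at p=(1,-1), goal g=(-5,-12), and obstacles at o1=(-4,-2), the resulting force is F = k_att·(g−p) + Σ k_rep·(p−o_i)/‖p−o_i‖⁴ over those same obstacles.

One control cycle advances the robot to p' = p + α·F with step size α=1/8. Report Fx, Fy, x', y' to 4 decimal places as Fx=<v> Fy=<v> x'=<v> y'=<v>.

F_att = 3/2·(g−p) = 3/2·(-6,-11) = (-9.0000,-16.5000)
o1: d²=26 ≤ ρ²=47; F_rep = 21·(5,1)/26² = (0.1553,0.0311)
F = F_att + ΣF_rep = (-8.8447,-16.4689)
p' = p + 1/8·F = (-0.1056,-3.0586)

Fx=-8.8447 Fy=-16.4689 x'=-0.1056 y'=-3.0586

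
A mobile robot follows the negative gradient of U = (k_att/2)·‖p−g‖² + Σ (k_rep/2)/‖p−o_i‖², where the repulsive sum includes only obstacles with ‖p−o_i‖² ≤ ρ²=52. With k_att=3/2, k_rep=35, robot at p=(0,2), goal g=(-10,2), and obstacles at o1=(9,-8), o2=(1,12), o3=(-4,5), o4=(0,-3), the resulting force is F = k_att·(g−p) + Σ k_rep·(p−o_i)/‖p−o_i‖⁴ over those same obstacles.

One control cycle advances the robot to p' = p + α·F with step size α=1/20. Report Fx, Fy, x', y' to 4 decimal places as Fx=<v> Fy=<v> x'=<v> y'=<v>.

F_att = 3/2·(g−p) = 3/2·(-10,0) = (-15.0000,0.0000)
o1: d²=181 > ρ²=52 → inactive
o2: d²=101 > ρ²=52 → inactive
o3: d²=25 ≤ ρ²=52; F_rep = 35·(4,-3)/25² = (0.2240,-0.1680)
o4: d²=25 ≤ ρ²=52; F_rep = 35·(0,5)/25² = (0.0000,0.2800)
F = F_att + ΣF_rep = (-14.7760,0.1120)
p' = p + 1/20·F = (-0.7388,2.0056)

Fx=-14.7760 Fy=0.1120 x'=-0.7388 y'=2.0056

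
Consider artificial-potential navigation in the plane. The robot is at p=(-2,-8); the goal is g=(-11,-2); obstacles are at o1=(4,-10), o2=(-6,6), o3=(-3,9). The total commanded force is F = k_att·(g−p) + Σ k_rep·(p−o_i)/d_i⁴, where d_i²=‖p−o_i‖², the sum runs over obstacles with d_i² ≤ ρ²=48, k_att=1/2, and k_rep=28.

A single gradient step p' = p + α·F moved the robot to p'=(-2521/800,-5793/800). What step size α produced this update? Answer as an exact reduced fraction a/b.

F_att = 1/2·(g−p) = 1/2·(-9,6) = (-4.5000,3.0000)
o1: d²=40 ≤ ρ²=48; F_rep = 28·(-6,2)/40² = (-0.1050,0.0350)
o2: d²=212 > ρ²=48 → inactive
o3: d²=290 > ρ²=48 → inactive
F = F_att + ΣF_rep = (-4.6050,3.0350)
Δp = p'−p = (-1.1513,0.7588); α = Δx/Fx = (-921/800) / (-921/200) = 1/4
check: Δy/Fy = (607/800) / (607/200) = 1/4 ✓

α = 1/4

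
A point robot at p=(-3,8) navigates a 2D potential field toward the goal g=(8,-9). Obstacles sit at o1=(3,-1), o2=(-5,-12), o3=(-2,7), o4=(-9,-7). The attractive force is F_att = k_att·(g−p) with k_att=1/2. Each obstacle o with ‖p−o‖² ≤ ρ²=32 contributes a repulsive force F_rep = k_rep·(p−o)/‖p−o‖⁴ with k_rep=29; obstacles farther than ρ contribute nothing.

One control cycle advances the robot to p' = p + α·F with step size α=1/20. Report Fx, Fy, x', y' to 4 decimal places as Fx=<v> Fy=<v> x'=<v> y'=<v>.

Fx=-1.7500 Fy=-1.2500 x'=-3.0875 y'=7.9375

F_att = 1/2·(g−p) = 1/2·(11,-17) = (5.5000,-8.5000)
o1: d²=117 > ρ²=32 → inactive
o2: d²=404 > ρ²=32 → inactive
o3: d²=2 ≤ ρ²=32; F_rep = 29·(-1,1)/2² = (-7.2500,7.2500)
o4: d²=261 > ρ²=32 → inactive
F = F_att + ΣF_rep = (-1.7500,-1.2500)
p' = p + 1/20·F = (-3.0875,7.9375)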